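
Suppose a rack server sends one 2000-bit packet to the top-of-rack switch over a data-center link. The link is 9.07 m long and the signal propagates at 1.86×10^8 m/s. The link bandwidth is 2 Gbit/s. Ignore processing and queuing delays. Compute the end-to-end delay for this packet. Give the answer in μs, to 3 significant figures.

1.05 μs

Transmission delay = L/R = 2000 / 2000000000 = 1 μs.
Propagation delay = d/s = 9.07 m / 186000000 m/s = 0.0487634 μs.
Total = 1.05 μs.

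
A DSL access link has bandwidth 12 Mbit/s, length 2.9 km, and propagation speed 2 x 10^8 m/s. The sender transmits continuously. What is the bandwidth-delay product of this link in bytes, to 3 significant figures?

21.8 bytes

Propagation delay = 2900 / 200000000 = 1.45e-05 s.
BDP = R × t_prop = 12000000 × 1.45e-05 = 174 bits.
In bytes: 174/8 = 21.8 bytes.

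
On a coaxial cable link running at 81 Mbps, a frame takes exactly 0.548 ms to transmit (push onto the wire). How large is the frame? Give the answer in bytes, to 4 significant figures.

5549 bytes

L = R × t_tx = 81000000 b/s × 0.000548 s = 44388 bits.
In bytes: 44388 / 8 = 5549 bytes.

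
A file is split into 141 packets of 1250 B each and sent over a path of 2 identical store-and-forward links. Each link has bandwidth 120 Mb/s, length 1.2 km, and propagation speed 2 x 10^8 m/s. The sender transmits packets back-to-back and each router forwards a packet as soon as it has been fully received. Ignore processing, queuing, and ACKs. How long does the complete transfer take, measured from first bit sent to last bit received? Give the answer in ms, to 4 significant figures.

Per-hop transmission t_tx = L/R = 10000/120000000 = 0.0833333 ms.
Per-hop propagation t_prop = 1200/200000000 = 0.006 ms.
Pipeline fill: first packet needs 2·t_tx to clear all hops; remaining 140 packets each add one t_tx.
Total = (2+141-1)·t_tx + 2·t_prop = 142·0.0833333 + 2·0.006 = 11.85 ms.

11.85 ms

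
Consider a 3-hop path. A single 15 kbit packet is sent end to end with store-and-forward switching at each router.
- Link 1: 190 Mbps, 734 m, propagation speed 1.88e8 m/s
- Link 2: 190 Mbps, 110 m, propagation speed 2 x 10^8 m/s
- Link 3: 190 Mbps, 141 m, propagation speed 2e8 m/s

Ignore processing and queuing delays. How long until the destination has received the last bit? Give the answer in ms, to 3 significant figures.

0.242 ms

L = 15000 bits.
Transmission delay per hop = L/R = 15000/190000000 = 0.0789474 ms; 3 hops → 0.236842 ms.
Propagation delays (d/s per hop): 0.00390426, 0.00055, 0.000705 ms; sum = 0.00515926 ms.
End-to-end = 0.242 ms.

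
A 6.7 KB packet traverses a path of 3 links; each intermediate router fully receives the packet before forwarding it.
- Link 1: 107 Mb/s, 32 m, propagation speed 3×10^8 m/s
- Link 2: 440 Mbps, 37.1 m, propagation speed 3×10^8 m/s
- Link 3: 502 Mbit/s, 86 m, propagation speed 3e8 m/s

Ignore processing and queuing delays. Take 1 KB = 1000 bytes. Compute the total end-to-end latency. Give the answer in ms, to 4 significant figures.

0.7300 ms

L = 53600 bits.
Transmission delays (L/R per hop): 0.500935, 0.121818, 0.106773 ms; sum = 0.729526 ms.
Propagation delays (d/s per hop): 0.000106667, 0.000123667, 0.000286667 ms; sum = 0.000517 ms.
End-to-end = 0.7300 ms.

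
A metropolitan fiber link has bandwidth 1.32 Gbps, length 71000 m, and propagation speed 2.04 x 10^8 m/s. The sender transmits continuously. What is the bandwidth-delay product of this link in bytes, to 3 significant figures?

57400 bytes

Propagation delay = 71000 / 204000000 = 0.000348039 s.
BDP = R × t_prop = 1320000000 × 0.000348039 = 459412 bits.
In bytes: 459412/8 = 57400 bytes.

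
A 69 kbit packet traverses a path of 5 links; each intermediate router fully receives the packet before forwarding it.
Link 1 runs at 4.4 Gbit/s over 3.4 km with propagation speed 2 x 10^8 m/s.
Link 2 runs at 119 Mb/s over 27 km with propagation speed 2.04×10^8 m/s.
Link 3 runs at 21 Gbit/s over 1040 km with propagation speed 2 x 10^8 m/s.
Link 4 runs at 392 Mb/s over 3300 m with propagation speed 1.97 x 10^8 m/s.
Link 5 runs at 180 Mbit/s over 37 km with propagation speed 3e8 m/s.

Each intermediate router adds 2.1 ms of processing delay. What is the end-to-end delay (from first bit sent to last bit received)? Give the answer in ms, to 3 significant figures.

L = 69000 bits.
Transmission delays (L/R per hop): 0.0156818, 0.579832, 0.00328571, 0.17602, 0.383333 ms; sum = 1.15815 ms.
Propagation delays (d/s per hop): 0.017, 0.132353, 5.2, 0.0167513, 0.123333 ms; sum = 5.48944 ms.
Processing at 4 router(s): 4 × 2.1 ms = 8.4 ms.
End-to-end = 15.0 ms.

15.0 ms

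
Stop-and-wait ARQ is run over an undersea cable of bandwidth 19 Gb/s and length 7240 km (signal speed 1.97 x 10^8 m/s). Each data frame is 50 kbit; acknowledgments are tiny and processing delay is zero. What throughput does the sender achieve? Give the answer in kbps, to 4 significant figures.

680.2 kbps

t_tx = L/R = 50000/19000000000 = 2.63158e-06 s.
t_prop = 7240000/197000000 = 0.0367513 s; RTT = 0.0735025 s.
Cycle = t_tx + RTT = 0.0735052 s.
Throughput = L / cycle = 50000 / 0.0735052 = 680.2 kbps.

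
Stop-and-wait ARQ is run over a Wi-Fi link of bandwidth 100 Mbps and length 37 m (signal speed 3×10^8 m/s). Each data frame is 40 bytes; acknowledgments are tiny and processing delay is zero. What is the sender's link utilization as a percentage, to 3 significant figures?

92.8 %

t_tx = L/R = 320/100000000 = 3.2e-06 s.
t_prop = 37/300000000 = 1.23333e-07 s; RTT = 2.46667e-07 s.
Cycle = t_tx + RTT = 3.44667e-06 s.
Utilization = t_tx / cycle = 3.2e-06/3.44667e-06 = 92.8 %.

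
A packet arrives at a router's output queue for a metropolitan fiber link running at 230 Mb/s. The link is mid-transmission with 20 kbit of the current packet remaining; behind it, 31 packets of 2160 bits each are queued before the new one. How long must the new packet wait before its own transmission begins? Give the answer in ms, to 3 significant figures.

0.378 ms

Each queued packet: L/R = 2160/230000000 = 0.0093913 ms.
31 queued → 0.29113 ms.
Plus remaining 20000 bits of current packet: 0.0869565 ms.
Queuing delay = 0.378 ms.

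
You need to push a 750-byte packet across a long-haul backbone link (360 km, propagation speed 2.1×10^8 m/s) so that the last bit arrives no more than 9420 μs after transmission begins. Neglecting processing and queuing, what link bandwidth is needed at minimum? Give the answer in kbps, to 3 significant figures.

779 kbps

L = 6000 bits.
Propagation delay = 360000 / 210000000 = 1714.29 μs.
Transmission budget = 9420 − 1714.29 = 7705.71 μs.
R ≥ L / t_tx = 6000 bits / 0.00770571 s = 779 kbps.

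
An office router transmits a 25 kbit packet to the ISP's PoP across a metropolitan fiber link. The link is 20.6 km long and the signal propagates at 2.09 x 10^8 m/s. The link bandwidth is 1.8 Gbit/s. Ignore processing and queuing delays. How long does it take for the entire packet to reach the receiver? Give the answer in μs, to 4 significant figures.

112.5 μs

L = 25000 bits.
Transmission delay = L/R = 25000 / 1800000000 = 13.8889 μs.
Propagation delay = d/s = 20600 m / 209000000 m/s = 98.5646 μs.
Total = 112.5 μs.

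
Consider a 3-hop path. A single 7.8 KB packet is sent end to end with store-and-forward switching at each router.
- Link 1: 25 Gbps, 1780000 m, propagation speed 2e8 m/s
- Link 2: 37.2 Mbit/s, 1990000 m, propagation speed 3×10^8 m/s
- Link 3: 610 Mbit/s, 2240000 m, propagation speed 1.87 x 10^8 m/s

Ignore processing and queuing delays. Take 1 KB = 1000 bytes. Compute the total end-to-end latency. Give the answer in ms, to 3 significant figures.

L = 62400 bits.
Transmission delays (L/R per hop): 0.002496, 1.67742, 0.102295 ms; sum = 1.78221 ms.
Propagation delays (d/s per hop): 8.9, 6.63333, 11.9786 ms; sum = 27.5119 ms.
End-to-end = 29.3 ms.

29.3 ms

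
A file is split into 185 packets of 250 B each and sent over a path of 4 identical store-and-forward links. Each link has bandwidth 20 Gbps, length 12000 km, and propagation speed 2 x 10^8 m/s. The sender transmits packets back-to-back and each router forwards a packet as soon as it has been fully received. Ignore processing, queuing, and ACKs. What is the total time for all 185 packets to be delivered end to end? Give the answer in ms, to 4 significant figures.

Per-hop transmission t_tx = L/R = 2000/20000000000 = 0.0001 ms.
Per-hop propagation t_prop = 12000000/200000000 = 60 ms.
Pipeline fill: first packet needs 4·t_tx to clear all hops; remaining 184 packets each add one t_tx.
Total = (4+185-1)·t_tx + 4·t_prop = 188·0.0001 + 4·60 = 240.0 ms.

240.0 ms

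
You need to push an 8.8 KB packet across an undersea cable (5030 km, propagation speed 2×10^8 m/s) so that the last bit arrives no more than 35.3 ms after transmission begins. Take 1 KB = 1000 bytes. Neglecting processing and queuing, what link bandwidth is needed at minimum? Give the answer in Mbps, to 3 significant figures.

6.94 Mbps

L = 70400 bits.
Propagation delay = 5030000 / 200000000 = 25.15 ms.
Transmission budget = 35.3 − 25.15 = 10.15 ms.
R ≥ L / t_tx = 70400 bits / 0.01015 s = 6.94 Mbps.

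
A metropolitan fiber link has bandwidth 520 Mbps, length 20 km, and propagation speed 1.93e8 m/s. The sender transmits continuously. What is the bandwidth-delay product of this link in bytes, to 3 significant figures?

Propagation delay = 20000 / 193000000 = 0.000103627 s.
BDP = R × t_prop = 520000000 × 0.000103627 = 53886 bits.
In bytes: 53886/8 = 6740 bytes.

6740 bytes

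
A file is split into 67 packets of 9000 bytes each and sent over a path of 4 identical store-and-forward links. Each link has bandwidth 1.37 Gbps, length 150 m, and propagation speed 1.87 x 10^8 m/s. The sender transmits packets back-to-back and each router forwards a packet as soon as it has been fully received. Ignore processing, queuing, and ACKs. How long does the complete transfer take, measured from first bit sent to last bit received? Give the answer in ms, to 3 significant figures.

Per-hop transmission t_tx = L/R = 72000/1370000000 = 0.0525547 ms.
Per-hop propagation t_prop = 150/187000000 = 0.000802139 ms.
Pipeline fill: first packet needs 4·t_tx to clear all hops; remaining 66 packets each add one t_tx.
Total = (4+67-1)·t_tx + 4·t_prop = 70·0.0525547 + 4·0.000802139 = 3.68 ms.

3.68 ms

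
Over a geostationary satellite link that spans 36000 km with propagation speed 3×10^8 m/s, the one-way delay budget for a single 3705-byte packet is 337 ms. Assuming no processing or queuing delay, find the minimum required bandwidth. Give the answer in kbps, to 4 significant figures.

136.6 kbps

L = 29640 bits.
Propagation delay = 36000000 / 300000000 = 120 ms.
Transmission budget = 337 − 120 = 217 ms.
R ≥ L / t_tx = 29640 bits / 0.217 s = 136.6 kbps.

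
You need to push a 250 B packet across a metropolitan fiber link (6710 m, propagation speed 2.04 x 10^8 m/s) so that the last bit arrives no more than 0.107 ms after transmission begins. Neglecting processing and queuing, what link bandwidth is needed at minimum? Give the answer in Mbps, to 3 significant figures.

L = 2000 bits.
Propagation delay = 6710 / 204000000 = 0.0328922 ms.
Transmission budget = 0.107 − 0.0328922 = 0.0741078 ms.
R ≥ L / t_tx = 2000 bits / 7.41078e-05 s = 27.0 Mbps.

27.0 Mbps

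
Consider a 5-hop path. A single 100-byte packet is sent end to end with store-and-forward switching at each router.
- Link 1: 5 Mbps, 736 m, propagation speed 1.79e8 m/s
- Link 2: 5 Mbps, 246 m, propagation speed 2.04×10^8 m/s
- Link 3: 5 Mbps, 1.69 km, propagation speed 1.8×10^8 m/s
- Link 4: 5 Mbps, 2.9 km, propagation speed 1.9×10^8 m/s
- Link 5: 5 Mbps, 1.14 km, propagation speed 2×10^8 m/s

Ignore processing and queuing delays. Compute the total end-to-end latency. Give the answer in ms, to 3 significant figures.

0.836 ms

L = 100 × 8 = 800 bits.
Transmission delay per hop = L/R = 800/5000000 = 0.16 ms; 5 hops → 0.8 ms.
Propagation delays (d/s per hop): 0.00411173, 0.00120588, 0.00938889, 0.0152632, 0.0057 ms; sum = 0.0356697 ms.
End-to-end = 0.836 ms.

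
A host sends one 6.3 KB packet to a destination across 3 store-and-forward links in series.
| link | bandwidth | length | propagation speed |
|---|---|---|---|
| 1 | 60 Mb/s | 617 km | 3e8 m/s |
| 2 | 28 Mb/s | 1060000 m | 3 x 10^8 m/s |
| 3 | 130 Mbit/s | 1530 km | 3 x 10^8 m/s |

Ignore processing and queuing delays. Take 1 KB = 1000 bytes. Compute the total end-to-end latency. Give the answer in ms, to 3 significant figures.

13.7 ms

L = 50400 bits.
Transmission delays (L/R per hop): 0.84, 1.8, 0.387692 ms; sum = 3.02769 ms.
Propagation delays (d/s per hop): 2.05667, 3.53333, 5.1 ms; sum = 10.69 ms.
End-to-end = 13.7 ms.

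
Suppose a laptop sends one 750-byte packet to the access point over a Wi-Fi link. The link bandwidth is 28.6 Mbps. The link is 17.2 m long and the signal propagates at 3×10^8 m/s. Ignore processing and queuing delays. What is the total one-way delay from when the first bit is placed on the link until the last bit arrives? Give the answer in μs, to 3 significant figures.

210 μs

L = 750 × 8 = 6000 bits.
Transmission delay = L/R = 6000 / 28600000 = 209.79 μs.
Propagation delay = d/s = 17.2 m / 300000000 m/s = 0.0573333 μs.
Total = 210 μs.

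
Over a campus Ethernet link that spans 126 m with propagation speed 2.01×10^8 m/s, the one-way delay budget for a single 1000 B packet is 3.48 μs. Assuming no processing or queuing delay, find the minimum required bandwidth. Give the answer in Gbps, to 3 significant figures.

L = 8000 bits.
Propagation delay = 126 / 2.01e+08 = 0.626866 μs.
Transmission budget = 3.48 − 0.626866 = 2.85313 μs.
R ≥ L / t_tx = 8000 bits / 2.85313e-06 s = 2.80 Gbps.

2.80 Gbps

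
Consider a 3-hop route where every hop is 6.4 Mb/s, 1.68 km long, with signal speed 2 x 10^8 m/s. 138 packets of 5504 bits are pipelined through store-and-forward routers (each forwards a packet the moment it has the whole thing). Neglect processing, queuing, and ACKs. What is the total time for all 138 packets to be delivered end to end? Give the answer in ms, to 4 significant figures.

Per-hop transmission t_tx = L/R = 5504/6400000 = 0.86 ms.
Per-hop propagation t_prop = 1680/200000000 = 0.0084 ms.
Pipeline fill: first packet needs 3·t_tx to clear all hops; remaining 137 packets each add one t_tx.
Total = (3+138-1)·t_tx + 3·t_prop = 140·0.86 + 3·0.0084 = 120.4 ms.

120.4 ms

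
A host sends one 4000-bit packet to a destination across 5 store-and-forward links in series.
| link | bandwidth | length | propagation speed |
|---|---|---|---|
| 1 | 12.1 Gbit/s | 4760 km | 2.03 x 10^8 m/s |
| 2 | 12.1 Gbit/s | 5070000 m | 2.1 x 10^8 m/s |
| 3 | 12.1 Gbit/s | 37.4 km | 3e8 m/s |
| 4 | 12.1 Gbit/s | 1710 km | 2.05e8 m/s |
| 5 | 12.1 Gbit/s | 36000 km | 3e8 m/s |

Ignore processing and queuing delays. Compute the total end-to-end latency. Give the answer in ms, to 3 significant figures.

Transmission delay per hop = L/R = 4000/12100000000 = 0.000330579 ms; 5 hops → 0.00165289 ms.
Propagation delays (d/s per hop): 23.4483, 24.1429, 0.124667, 8.34146, 120 ms; sum = 176.057 ms.
End-to-end = 176 ms.

176 ms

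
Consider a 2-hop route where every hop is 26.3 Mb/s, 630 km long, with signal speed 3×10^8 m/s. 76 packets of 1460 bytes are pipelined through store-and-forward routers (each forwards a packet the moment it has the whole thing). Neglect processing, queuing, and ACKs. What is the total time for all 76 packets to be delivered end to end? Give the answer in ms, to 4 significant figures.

Per-hop transmission t_tx = L/R = 11680/26300000 = 0.444106 ms.
Per-hop propagation t_prop = 630000/300000000 = 2.1 ms.
Pipeline fill: first packet needs 2·t_tx to clear all hops; remaining 75 packets each add one t_tx.
Total = (2+76-1)·t_tx + 2·t_prop = 77·0.444106 + 2·2.1 = 38.40 ms.

38.40 ms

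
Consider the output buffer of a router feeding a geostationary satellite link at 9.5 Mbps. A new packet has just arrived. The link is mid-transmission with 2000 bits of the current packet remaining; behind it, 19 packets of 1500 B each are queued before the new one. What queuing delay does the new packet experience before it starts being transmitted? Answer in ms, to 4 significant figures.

Each queued packet: L/R = 12000/9500000 = 1.26316 ms.
19 queued → 24 ms.
Plus remaining 2000 bits of current packet: 0.210526 ms.
Queuing delay = 24.21 ms.

24.21 ms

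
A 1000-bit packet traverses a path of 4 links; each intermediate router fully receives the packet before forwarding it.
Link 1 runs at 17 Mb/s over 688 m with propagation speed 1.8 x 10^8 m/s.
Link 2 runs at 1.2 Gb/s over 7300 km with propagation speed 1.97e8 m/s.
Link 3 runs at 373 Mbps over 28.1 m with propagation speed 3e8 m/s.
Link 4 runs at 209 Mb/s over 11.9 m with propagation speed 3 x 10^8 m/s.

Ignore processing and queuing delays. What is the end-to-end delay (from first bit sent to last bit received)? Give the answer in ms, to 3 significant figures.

Transmission delays (L/R per hop): 0.0588235, 0.000833333, 0.00268097, 0.00478469 ms; sum = 0.0671225 ms.
Propagation delays (d/s per hop): 0.00382222, 37.0558, 9.36667e-05, 3.96667e-05 ms; sum = 37.0598 ms.
End-to-end = 37.1 ms.

37.1 ms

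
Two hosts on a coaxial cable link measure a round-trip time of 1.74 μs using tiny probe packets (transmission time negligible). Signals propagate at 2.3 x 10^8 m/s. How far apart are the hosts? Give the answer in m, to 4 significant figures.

One-way propagation = RTT/2 = 0.87 μs.
d = s × t = 2.3e+08 × 8.7e-07 = 200.1 m.

200.1 m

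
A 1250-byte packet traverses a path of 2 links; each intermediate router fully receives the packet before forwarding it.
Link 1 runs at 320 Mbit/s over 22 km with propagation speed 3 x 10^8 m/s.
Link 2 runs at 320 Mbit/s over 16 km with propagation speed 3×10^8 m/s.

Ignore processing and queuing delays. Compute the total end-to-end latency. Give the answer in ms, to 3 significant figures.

L = 1250 × 8 = 10000 bits.
Transmission delay per hop = L/R = 10000/320000000 = 0.03125 ms; 2 hops → 0.0625 ms.
Propagation delays (d/s per hop): 0.0733333, 0.0533333 ms; sum = 0.126667 ms.
End-to-end = 0.189 ms.

0.189 ms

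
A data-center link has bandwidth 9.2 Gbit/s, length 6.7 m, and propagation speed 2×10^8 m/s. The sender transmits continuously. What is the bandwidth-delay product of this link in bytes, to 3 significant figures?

Propagation delay = 6.7 / 200000000 = 3.35e-08 s.
BDP = R × t_prop = 9200000000 × 3.35e-08 = 308.2 bits.
In bytes: 308.2/8 = 38.5 bytes.

38.5 bytes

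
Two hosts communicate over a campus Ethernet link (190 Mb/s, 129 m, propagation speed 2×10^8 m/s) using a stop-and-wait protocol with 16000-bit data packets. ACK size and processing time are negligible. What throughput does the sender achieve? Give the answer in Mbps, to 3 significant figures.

t_tx = L/R = 16000/190000000 = 8.42105e-05 s.
t_prop = 129/200000000 = 6.45e-07 s; RTT = 1.29e-06 s.
Cycle = t_tx + RTT = 8.55005e-05 s.
Throughput = L / cycle = 16000 / 8.55005e-05 = 187 Mbps.

187 Mbps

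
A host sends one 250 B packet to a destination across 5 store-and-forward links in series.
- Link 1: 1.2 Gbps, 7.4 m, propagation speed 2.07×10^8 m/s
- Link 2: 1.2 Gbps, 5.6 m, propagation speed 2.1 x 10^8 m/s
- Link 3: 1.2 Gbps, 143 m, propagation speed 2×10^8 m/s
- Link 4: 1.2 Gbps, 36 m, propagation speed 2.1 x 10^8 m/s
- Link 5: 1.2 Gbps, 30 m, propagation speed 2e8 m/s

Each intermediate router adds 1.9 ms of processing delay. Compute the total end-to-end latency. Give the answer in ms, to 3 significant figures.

L = 250 × 8 = 2000 bits.
Transmission delay per hop = L/R = 2000/1200000000 = 0.00166667 ms; 5 hops → 0.00833333 ms.
Propagation delays (d/s per hop): 3.57488e-05, 2.66667e-05, 0.000715, 0.000171429, 0.00015 ms; sum = 0.00109884 ms.
Processing at 4 router(s): 4 × 1.9 ms = 7.6 ms.
End-to-end = 7.61 ms.

7.61 ms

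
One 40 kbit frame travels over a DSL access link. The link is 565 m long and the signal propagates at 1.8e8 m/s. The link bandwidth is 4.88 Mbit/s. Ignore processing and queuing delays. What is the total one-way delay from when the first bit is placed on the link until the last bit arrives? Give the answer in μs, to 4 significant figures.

L = 40000 bits.
Transmission delay = L/R = 40000 / 4880000 = 8196.72 μs.
Propagation delay = d/s = 565 m / 180000000 m/s = 3.13889 μs.
Total = 8200 μs.

8200 μs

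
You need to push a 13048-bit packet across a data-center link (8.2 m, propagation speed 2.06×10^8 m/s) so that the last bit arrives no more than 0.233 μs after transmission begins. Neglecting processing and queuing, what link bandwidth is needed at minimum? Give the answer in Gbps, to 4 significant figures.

Propagation delay = 8.2 / 206000000 = 0.0398058 μs.
Transmission budget = 0.233 − 0.0398058 = 0.193194 μs.
R ≥ L / t_tx = 13048 bits / 1.93194e-07 s = 67.54 Gbps.

67.54 Gbps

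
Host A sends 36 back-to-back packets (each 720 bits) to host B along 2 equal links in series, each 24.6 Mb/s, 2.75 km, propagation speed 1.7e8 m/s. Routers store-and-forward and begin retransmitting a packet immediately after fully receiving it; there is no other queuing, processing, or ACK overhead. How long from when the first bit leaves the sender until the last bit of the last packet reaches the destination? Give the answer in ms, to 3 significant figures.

Per-hop transmission t_tx = L/R = 720/24600000 = 0.0292683 ms.
Per-hop propagation t_prop = 2750/170000000 = 0.0161765 ms.
Pipeline fill: first packet needs 2·t_tx to clear all hops; remaining 35 packets each add one t_tx.
Total = (2+36-1)·t_tx + 2·t_prop = 37·0.0292683 + 2·0.0161765 = 1.12 ms.

1.12 ms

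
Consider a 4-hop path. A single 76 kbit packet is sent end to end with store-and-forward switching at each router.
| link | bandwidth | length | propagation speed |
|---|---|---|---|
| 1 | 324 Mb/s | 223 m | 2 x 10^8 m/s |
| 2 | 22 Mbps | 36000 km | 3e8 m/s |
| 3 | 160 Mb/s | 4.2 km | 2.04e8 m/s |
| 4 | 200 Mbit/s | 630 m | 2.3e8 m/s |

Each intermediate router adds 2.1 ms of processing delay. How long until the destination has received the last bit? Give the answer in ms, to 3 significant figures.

131 ms

L = 76000 bits.
Transmission delays (L/R per hop): 0.234568, 3.45455, 0.475, 0.38 ms; sum = 4.54411 ms.
Propagation delays (d/s per hop): 0.001115, 120, 0.0205882, 0.00273913 ms; sum = 120.024 ms.
Processing at 3 router(s): 3 × 2.1 ms = 6.3 ms.
End-to-end = 131 ms.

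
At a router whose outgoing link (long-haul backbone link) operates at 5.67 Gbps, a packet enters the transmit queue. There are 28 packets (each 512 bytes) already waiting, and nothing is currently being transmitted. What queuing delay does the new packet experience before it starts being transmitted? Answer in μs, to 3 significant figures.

20.2 μs

Each queued packet: L/R = 4096/5670000000 = 0.722399 μs.
28 queued → 20.2272 μs.
Queuing delay = 20.2 μs.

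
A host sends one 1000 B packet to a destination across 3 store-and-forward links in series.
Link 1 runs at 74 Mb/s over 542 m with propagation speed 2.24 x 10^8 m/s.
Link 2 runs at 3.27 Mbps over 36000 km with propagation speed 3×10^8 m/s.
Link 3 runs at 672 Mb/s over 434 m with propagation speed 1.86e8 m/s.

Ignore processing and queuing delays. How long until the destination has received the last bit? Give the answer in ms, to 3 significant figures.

L = 1000 × 8 = 8000 bits.
Transmission delays (L/R per hop): 0.108108, 2.44648, 0.0119048 ms; sum = 2.5665 ms.
Propagation delays (d/s per hop): 0.00241964, 120, 0.00233333 ms; sum = 120.005 ms.
End-to-end = 123 ms.

123 ms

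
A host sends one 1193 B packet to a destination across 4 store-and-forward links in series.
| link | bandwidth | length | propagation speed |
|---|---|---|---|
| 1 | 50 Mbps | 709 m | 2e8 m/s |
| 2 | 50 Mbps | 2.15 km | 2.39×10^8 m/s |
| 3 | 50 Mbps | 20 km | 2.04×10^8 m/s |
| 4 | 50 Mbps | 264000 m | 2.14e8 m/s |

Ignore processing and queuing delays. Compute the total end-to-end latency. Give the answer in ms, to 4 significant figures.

L = 1193 × 8 = 9544 bits.
Transmission delay per hop = L/R = 9544/50000000 = 0.19088 ms; 4 hops → 0.76352 ms.
Propagation delays (d/s per hop): 0.003545, 0.00899582, 0.0980392, 1.23364 ms; sum = 1.34422 ms.
End-to-end = 2.108 ms.

2.108 ms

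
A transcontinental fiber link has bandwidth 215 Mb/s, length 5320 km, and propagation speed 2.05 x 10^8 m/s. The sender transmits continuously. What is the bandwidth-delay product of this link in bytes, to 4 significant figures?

Propagation delay = 5320000 / 2.05e+08 = 0.0259512 s.
BDP = R × t_prop = 215000000 × 0.0259512 = 5579510 bits.
In bytes: 5579510/8 = 697400 bytes.

697400 bytes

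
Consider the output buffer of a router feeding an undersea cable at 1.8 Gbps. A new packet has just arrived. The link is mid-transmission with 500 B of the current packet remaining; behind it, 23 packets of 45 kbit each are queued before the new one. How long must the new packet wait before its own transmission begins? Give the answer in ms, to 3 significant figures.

0.577 ms

Each queued packet: L/R = 45000/1800000000 = 0.025 ms.
23 queued → 0.575 ms.
Plus remaining 4000 bits of current packet: 0.00222222 ms.
Queuing delay = 0.577 ms.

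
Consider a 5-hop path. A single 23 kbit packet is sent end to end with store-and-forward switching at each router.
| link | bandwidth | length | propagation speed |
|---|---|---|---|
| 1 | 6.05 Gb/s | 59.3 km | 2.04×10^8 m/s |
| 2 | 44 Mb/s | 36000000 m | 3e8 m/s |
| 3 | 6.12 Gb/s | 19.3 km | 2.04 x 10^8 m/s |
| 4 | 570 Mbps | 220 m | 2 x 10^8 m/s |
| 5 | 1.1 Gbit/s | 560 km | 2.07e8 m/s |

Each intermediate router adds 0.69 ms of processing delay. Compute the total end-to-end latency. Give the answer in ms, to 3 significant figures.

126 ms

L = 23000 bits.
Transmission delays (L/R per hop): 0.00380165, 0.522727, 0.00375817, 0.0403509, 0.0209091 ms; sum = 0.591547 ms.
Propagation delays (d/s per hop): 0.290686, 120, 0.0946078, 0.0011, 2.70531 ms; sum = 123.092 ms.
Processing at 4 router(s): 4 × 0.69 ms = 2.76 ms.
End-to-end = 126 ms.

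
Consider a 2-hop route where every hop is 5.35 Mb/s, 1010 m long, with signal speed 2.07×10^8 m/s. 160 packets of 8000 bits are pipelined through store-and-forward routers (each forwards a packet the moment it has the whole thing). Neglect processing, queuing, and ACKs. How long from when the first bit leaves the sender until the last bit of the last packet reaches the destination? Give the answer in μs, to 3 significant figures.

Per-hop transmission t_tx = L/R = 8000/5350000 = 1495.33 μs.
Per-hop propagation t_prop = 1010/2.07e+08 = 4.87923 μs.
Pipeline fill: first packet needs 2·t_tx to clear all hops; remaining 159 packets each add one t_tx.
Total = (2+160-1)·t_tx + 2·t_prop = 161·1495.33 + 2·4.87923 = 241000 μs.

241000 μs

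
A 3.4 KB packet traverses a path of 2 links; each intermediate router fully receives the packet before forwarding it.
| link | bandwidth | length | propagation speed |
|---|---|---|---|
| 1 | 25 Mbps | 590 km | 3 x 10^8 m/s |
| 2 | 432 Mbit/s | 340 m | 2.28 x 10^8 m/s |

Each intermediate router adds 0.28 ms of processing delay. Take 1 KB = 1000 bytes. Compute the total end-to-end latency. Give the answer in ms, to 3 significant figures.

3.40 ms

L = 27200 bits.
Transmission delays (L/R per hop): 1.088, 0.062963 ms; sum = 1.15096 ms.
Propagation delays (d/s per hop): 1.96667, 0.00149123 ms; sum = 1.96816 ms.
Processing at 1 router(s): 1 × 0.28 ms = 0.28 ms.
End-to-end = 3.40 ms.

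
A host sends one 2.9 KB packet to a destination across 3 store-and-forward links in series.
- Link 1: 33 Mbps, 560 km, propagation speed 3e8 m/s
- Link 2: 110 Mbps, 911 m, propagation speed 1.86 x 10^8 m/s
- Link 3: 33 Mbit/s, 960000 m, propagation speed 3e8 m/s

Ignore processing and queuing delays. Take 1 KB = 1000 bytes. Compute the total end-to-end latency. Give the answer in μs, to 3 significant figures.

L = 23200 bits.
Transmission delays (L/R per hop): 703.03, 210.909, 703.03 μs; sum = 1616.97 μs.
Propagation delays (d/s per hop): 1866.67, 4.89785, 3200 μs; sum = 5071.56 μs.
End-to-end = 6690 μs.

6690 μs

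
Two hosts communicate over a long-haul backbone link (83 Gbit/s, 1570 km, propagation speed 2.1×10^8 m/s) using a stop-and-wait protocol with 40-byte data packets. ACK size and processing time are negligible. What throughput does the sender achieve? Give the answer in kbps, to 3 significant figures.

t_tx = L/R = 320/83000000000 = 3.85542e-09 s.
t_prop = 1570000/210000000 = 0.00747619 s; RTT = 0.0149524 s.
Cycle = t_tx + RTT = 0.0149524 s.
Throughput = L / cycle = 320 / 0.0149524 = 21.4 kbps.

21.4 kbps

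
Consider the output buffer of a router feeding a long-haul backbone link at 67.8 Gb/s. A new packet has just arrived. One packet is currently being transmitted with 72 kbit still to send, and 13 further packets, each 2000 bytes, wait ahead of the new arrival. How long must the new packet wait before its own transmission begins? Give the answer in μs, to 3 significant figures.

4.13 μs

Each queued packet: L/R = 16000/67800000000 = 0.235988 μs.
13 queued → 3.06785 μs.
Plus remaining 72000 bits of current packet: 1.06195 μs.
Queuing delay = 4.13 μs.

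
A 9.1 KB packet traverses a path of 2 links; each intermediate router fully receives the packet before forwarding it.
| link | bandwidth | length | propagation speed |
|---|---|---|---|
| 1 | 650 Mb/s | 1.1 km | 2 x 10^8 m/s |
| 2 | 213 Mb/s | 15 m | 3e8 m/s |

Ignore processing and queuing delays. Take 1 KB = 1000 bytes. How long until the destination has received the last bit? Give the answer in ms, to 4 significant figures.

0.4593 ms

L = 72800 bits.
Transmission delays (L/R per hop): 0.112, 0.341784 ms; sum = 0.453784 ms.
Propagation delays (d/s per hop): 0.0055, 5e-05 ms; sum = 0.00555 ms.
End-to-end = 0.4593 ms.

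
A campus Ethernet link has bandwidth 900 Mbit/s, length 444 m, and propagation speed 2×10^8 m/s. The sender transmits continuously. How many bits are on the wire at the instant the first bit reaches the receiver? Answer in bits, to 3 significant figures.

2000 bits

Propagation delay = 444 / 200000000 = 2.22e-06 s.
BDP = R × t_prop = 900000000 × 2.22e-06 = 1998 bits.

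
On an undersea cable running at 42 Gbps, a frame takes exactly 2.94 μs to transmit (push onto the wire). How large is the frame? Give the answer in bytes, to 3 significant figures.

L = R × t_tx = 42000000000 b/s × 2.94e-06 s = 123480 bits.
In bytes: 123480 / 8 = 15400 bytes.

15400 bytes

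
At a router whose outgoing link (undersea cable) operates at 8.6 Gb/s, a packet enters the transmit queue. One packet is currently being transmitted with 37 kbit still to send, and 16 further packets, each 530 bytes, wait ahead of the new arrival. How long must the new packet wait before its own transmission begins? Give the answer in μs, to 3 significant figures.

12.2 μs

Each queued packet: L/R = 4240/8600000000 = 0.493023 μs.
16 queued → 7.88837 μs.
Plus remaining 37000 bits of current packet: 4.30233 μs.
Queuing delay = 12.2 μs.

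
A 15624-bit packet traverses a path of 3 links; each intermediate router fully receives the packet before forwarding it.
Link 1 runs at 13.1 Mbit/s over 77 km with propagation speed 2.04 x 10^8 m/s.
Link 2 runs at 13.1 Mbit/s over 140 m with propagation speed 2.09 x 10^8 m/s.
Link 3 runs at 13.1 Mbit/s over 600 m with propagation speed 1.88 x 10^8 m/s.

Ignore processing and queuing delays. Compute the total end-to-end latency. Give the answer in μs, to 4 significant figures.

3959 μs

Transmission delay per hop = L/R = 15624/13100000 = 1192.67 μs; 3 hops → 3578.02 μs.
Propagation delays (d/s per hop): 377.451, 0.669856, 3.19149 μs; sum = 381.312 μs.
End-to-end = 3959 μs.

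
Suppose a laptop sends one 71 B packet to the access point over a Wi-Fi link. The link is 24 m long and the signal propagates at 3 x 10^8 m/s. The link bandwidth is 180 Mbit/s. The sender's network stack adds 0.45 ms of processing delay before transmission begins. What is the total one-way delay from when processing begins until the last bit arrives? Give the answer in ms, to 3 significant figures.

0.453 ms

L = 71 × 8 = 568 bits.
Transmission delay = L/R = 568 / 180000000 = 0.00315556 ms.
Propagation delay = d/s = 24 m / 300000000 m/s = 8e-05 ms.
Plus processing delay 0.45 ms = 0.45 ms.
Total = 0.453 ms.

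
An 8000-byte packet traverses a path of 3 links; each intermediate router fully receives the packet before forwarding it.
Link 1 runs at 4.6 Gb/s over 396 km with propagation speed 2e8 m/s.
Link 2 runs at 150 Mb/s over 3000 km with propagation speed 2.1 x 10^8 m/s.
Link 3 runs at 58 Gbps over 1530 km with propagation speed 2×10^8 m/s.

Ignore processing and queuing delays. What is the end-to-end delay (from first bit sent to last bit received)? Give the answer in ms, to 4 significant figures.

24.36 ms

L = 8000 × 8 = 64000 bits.
Transmission delays (L/R per hop): 0.013913, 0.426667, 0.00110345 ms; sum = 0.441683 ms.
Propagation delays (d/s per hop): 1.98, 14.2857, 7.65 ms; sum = 23.9157 ms.
End-to-end = 24.36 ms.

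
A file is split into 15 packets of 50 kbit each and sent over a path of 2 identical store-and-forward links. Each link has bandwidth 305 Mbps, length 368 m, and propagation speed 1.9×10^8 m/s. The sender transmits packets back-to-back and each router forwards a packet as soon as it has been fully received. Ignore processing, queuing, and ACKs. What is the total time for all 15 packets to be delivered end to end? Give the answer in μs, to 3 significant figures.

2630 μs

Per-hop transmission t_tx = L/R = 50000/305000000 = 163.934 μs.
Per-hop propagation t_prop = 368/190000000 = 1.93684 μs.
Pipeline fill: first packet needs 2·t_tx to clear all hops; remaining 14 packets each add one t_tx.
Total = (2+15-1)·t_tx + 2·t_prop = 16·163.934 + 2·1.93684 = 2630 μs.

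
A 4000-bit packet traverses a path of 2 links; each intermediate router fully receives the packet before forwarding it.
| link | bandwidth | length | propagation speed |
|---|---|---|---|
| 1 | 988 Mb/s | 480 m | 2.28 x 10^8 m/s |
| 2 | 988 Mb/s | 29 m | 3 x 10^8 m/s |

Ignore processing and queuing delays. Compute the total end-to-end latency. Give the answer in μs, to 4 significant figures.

10.30 μs

Transmission delay per hop = L/R = 4000/988000000 = 4.04858 μs; 2 hops → 8.09717 μs.
Propagation delays (d/s per hop): 2.10526, 0.0966667 μs; sum = 2.20193 μs.
End-to-end = 10.30 μs.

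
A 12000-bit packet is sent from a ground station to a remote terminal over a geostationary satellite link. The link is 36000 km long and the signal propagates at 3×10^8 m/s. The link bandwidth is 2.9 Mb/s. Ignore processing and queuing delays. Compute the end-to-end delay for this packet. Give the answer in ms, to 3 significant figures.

Transmission delay = L/R = 12000 / 2900000 = 4.13793 ms.
Propagation delay = d/s = 36000000 m / 300000000 m/s = 120 ms.
Total = 124 ms.

124 ms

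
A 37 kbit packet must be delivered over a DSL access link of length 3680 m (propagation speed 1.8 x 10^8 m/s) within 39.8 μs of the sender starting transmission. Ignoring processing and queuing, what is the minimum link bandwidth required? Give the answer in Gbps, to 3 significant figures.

Propagation delay = 3680 / 180000000 = 20.4444 μs.
Transmission budget = 39.8 − 20.4444 = 19.3556 μs.
R ≥ L / t_tx = 37000 bits / 1.93556e-05 s = 1.91 Gbps.

1.91 Gbps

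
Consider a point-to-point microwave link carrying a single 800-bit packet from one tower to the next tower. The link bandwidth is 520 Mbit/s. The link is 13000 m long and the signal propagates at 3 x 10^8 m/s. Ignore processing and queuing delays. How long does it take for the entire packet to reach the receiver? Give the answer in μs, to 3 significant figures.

Transmission delay = L/R = 800 / 520000000 = 1.53846 μs.
Propagation delay = d/s = 13000 m / 300000000 m/s = 43.3333 μs.
Total = 44.9 μs.

44.9 μs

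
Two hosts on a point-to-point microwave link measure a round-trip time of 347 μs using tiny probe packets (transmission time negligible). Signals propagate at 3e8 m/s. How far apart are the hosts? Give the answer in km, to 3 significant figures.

One-way propagation = RTT/2 = 173.5 μs.
d = s × t = 300000000 × 0.0001735 = 52.1 km.

52.1 km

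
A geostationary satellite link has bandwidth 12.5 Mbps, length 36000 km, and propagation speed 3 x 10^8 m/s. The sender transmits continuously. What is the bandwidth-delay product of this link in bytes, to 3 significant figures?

188000 bytes

Propagation delay = 36000000 / 300000000 = 0.12 s.
BDP = R × t_prop = 12500000 × 0.12 = 1500000 bits.
In bytes: 1500000/8 = 188000 bytes.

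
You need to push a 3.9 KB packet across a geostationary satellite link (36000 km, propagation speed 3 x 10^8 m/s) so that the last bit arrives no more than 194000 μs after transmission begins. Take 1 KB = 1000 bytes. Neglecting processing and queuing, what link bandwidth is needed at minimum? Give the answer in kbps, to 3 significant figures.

L = 31200 bits.
Propagation delay = 36000000 / 300000000 = 120000 μs.
Transmission budget = 194000 − 120000 = 74000 μs.
R ≥ L / t_tx = 31200 bits / 0.074 s = 422 kbps.

422 kbps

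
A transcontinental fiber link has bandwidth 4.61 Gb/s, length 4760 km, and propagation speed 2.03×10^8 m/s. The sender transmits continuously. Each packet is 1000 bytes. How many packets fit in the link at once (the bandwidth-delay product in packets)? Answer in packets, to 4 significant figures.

Propagation delay = 4760000 / 2.03e+08 = 0.0234483 s.
BDP = R × t_prop = 4610000000 × 0.0234483 = 108097000 bits.
In packets of 8000 bits: 13510 packets.

13510 packets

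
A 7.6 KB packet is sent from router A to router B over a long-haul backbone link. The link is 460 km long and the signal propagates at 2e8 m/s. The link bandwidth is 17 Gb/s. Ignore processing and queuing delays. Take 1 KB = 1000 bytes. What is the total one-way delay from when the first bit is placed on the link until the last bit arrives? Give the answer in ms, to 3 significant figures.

L = 60800 bits.
Transmission delay = L/R = 60800 / 17000000000 = 0.00357647 ms.
Propagation delay = d/s = 460000 m / 200000000 m/s = 2.3 ms.
Total = 2.30 ms.

2.30 ms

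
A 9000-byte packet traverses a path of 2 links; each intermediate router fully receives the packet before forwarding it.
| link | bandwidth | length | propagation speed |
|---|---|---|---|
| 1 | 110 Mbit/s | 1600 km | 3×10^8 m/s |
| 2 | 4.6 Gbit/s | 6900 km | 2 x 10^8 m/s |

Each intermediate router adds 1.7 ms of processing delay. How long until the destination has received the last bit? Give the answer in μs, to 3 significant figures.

42200 μs

L = 9000 × 8 = 72000 bits.
Transmission delays (L/R per hop): 654.545, 15.6522 μs; sum = 670.198 μs.
Propagation delays (d/s per hop): 5333.33, 34500 μs; sum = 39833.3 μs.
Processing at 1 router(s): 1 × 1.7 ms = 1700 μs.
End-to-end = 42200 μs.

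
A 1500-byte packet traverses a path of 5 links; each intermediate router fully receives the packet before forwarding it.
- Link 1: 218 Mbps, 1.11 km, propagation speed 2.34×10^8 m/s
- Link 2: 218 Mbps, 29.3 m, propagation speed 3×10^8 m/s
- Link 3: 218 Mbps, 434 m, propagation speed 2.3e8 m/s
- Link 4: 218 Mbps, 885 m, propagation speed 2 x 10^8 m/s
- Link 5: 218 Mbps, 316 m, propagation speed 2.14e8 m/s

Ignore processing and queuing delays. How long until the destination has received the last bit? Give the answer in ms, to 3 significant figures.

0.288 ms

L = 1500 × 8 = 12000 bits.
Transmission delay per hop = L/R = 12000/218000000 = 0.0550459 ms; 5 hops → 0.275229 ms.
Propagation delays (d/s per hop): 0.00474359, 9.76667e-05, 0.00188696, 0.004425, 0.00147664 ms; sum = 0.0126298 ms.
End-to-end = 0.288 ms.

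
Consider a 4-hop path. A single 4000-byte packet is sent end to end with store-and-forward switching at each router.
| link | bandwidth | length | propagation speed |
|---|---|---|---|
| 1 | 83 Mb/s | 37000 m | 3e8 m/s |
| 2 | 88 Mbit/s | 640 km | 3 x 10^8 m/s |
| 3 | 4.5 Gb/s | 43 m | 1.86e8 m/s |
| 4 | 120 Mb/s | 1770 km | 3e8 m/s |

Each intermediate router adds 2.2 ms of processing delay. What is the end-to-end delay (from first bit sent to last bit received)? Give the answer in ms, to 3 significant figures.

15.8 ms

L = 4000 × 8 = 32000 bits.
Transmission delays (L/R per hop): 0.385542, 0.363636, 0.00711111, 0.266667 ms; sum = 1.02296 ms.
Propagation delays (d/s per hop): 0.123333, 2.13333, 0.000231183, 5.9 ms; sum = 8.1569 ms.
Processing at 3 router(s): 3 × 2.2 ms = 6.6 ms.
End-to-end = 15.8 ms.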